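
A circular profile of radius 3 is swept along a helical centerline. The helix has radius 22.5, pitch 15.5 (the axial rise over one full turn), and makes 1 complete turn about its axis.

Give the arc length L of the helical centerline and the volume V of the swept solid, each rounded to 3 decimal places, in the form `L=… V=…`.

L=142.219 V=4021.143

2πR = 2π·22.5 = 141.371669
per-turn = √(141.371669² + 15.5²) = √(19985.9489 + 240.25) = √20226.1989 = 142.218842
L = 1 × 142.218842 = 142.218842
V = π·3² × L = 28.274334 × 142.218842 = 4021.143012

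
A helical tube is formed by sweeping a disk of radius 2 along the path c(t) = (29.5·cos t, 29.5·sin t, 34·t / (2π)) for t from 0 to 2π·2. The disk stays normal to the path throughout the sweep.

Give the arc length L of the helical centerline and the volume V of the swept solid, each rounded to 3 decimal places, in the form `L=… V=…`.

L=376.893 V=4736.178

2πR = 2π·29.5 = 185.353967
per-turn = √(185.353967² + 34²) = √(34356.0929 + 1156) = √35512.0929 = 188.446525
L = 2 × 188.446525 = 376.893051
V = π·2² × L = 12.566371 × 376.893051 = 4736.177757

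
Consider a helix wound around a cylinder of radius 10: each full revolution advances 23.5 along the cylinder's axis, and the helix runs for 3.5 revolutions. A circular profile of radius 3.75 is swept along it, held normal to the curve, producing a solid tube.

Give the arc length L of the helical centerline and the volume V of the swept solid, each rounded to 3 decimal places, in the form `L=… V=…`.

2πR = 2π·10 = 62.831853
per-turn = √(62.831853² + 23.5²) = √(3947.8418 + 552.25) = √4500.0918 = 67.082723
L = 3.5 × 67.082723 = 234.789531
V = π·3.75² × L = 44.178647 × 234.789531 = 10372.683755

L=234.790 V=10372.684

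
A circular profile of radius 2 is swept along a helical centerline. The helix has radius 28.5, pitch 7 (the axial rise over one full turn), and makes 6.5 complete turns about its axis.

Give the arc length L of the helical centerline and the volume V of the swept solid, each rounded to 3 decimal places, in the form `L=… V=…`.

L=1164.849 V=14637.925

2πR = 2π·28.5 = 179.070781
per-turn = √(179.070781² + 7²) = √(32066.3447 + 49) = √32115.3447 = 179.207546
L = 6.5 × 179.207546 = 1164.849052
V = π·2² × L = 12.566371 × 1164.849052 = 14637.924895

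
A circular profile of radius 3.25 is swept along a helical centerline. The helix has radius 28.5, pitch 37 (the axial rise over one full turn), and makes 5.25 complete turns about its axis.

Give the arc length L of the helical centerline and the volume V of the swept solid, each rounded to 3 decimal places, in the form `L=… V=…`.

L=959.980 V=31855.087

2πR = 2π·28.5 = 179.070781
per-turn = √(179.070781² + 37²) = √(32066.3447 + 1369) = √33435.3447 = 182.853342
L = 5.25 × 182.853342 = 959.980046
V = π·3.25² × L = 33.183072 × 959.980046 = 31855.087365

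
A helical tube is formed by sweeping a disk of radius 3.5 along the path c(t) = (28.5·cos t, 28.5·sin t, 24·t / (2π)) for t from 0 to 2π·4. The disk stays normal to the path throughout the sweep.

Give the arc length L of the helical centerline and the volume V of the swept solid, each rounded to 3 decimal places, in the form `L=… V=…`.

L=722.688 V=27812.282

2πR = 2π·28.5 = 179.070781
per-turn = √(179.070781² + 24²) = √(32066.3447 + 576) = √32642.3447 = 180.671926
L = 4 × 180.671926 = 722.687702
V = π·3.5² × L = 38.484510 × 722.687702 = 27812.282114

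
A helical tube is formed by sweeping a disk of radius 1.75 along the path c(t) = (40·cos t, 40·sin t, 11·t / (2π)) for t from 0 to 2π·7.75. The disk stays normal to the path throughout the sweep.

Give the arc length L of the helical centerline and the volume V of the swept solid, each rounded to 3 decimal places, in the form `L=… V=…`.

L=1949.652 V=18757.852

2πR = 2π·40 = 251.327412
per-turn = √(251.327412² + 11²) = √(63165.4682 + 121) = √63286.4682 = 251.568019
L = 7.75 × 251.568019 = 1949.652147
V = π·1.75² × L = 9.621128 × 1949.652147 = 18757.851890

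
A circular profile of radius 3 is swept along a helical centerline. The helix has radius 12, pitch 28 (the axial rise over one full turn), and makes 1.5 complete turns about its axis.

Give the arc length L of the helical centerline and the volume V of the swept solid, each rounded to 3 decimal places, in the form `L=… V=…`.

2πR = 2π·12 = 75.398224
per-turn = √(75.398224² + 28²) = √(5684.8921 + 784) = √6468.8921 = 80.429423
L = 1.5 × 80.429423 = 120.644135
V = π·3² × L = 28.274334 × 120.644135 = 3411.132553

L=120.644 V=3411.133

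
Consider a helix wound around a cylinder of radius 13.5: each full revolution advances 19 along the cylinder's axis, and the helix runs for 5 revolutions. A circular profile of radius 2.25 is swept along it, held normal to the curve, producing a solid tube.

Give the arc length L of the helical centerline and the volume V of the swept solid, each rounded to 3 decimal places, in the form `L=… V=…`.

2πR = 2π·13.5 = 84.823002
per-turn = √(84.823002² + 19²) = √(7194.9416 + 361) = √7555.9416 = 86.924919
L = 5 × 86.924919 = 434.624597
V = π·2.25² × L = 15.904313 × 434.624597 = 6912.405543

L=434.625 V=6912.406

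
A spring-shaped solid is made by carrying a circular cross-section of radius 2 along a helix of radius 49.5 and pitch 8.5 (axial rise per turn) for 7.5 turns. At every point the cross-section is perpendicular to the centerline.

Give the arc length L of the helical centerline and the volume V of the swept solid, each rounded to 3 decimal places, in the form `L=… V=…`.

2πR = 2π·49.5 = 311.017673
per-turn = √(311.017673² + 8.5²) = √(96731.9927 + 72.25) = √96804.2427 = 311.133802
L = 7.5 × 311.133802 = 2333.503515
V = π·2² × L = 12.566371 × 2333.503515 = 29323.669998

L=2333.504 V=29323.670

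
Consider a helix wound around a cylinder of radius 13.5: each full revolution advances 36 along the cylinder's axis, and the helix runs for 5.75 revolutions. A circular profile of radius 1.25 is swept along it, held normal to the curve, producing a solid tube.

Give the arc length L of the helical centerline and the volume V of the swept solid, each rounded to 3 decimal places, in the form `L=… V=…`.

L=529.841 V=2600.852

2πR = 2π·13.5 = 84.823002
per-turn = √(84.823002² + 36²) = √(7194.9416 + 1296) = √8490.9416 = 92.146305
L = 5.75 × 92.146305 = 529.841256
V = π·1.25² × L = 4.908739 × 529.841256 = 2600.852185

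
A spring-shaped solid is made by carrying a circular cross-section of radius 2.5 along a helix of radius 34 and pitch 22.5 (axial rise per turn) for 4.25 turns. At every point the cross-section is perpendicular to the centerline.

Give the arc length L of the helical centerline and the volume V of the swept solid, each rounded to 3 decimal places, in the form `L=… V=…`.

L=912.942 V=17925.577

2πR = 2π·34 = 213.628300
per-turn = √(213.628300² + 22.5²) = √(45637.0508 + 506.25) = √46143.3008 = 214.809918
L = 4.25 × 214.809918 = 912.942150
V = π·2.5² × L = 19.634954 × 912.942150 = 17925.577203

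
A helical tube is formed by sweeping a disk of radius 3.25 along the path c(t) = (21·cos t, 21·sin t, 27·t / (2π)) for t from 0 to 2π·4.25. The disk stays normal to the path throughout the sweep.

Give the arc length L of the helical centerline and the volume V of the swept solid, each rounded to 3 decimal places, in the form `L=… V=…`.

2πR = 2π·21 = 131.946891
per-turn = √(131.946891² + 27²) = √(17409.9822 + 729) = √18138.9822 = 134.681039
L = 4.25 × 134.681039 = 572.394414
V = π·3.25² × L = 33.183072 × 572.394414 = 18993.805287

L=572.394 V=18993.805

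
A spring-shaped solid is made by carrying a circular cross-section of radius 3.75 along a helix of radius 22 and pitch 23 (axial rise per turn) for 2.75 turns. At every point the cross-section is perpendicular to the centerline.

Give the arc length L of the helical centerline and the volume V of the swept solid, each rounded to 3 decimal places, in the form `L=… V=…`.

2πR = 2π·22 = 138.230077
per-turn = √(138.230077² + 23²) = √(19107.5541 + 529) = √19636.5541 = 140.130490
L = 2.75 × 140.130490 = 385.358846
V = π·3.75² × L = 44.178647 × 385.358846 = 17024.632327

L=385.359 V=17024.632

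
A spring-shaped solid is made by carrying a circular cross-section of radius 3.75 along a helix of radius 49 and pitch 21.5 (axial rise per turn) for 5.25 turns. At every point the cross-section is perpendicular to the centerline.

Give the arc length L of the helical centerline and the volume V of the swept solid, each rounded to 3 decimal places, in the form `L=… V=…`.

L=1620.286 V=71582.036

2πR = 2π·49 = 307.876080
per-turn = √(307.876080² + 21.5²) = √(94787.6807 + 462.25) = √95249.9307 = 308.625875
L = 5.25 × 308.625875 = 1620.285843
V = π·3.75² × L = 44.178647 × 1620.285843 = 71582.035810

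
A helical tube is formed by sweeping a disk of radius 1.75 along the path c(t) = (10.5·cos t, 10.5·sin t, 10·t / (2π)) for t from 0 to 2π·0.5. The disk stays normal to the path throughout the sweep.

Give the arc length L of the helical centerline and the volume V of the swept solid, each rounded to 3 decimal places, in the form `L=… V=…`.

2πR = 2π·10.5 = 65.973446
per-turn = √(65.973446² + 10²) = √(4352.4955 + 100) = √4452.4955 = 66.727023
L = 0.5 × 66.727023 = 33.363511
V = π·1.75² × L = 9.621128 × 33.363511 = 320.994596

L=33.364 V=320.995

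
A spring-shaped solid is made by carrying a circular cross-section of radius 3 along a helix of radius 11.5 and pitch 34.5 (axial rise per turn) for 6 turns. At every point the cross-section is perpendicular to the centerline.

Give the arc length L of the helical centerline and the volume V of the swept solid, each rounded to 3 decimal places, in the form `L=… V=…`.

L=480.422 V=13583.625

2πR = 2π·11.5 = 72.256631
per-turn = √(72.256631² + 34.5²) = √(5221.0207 + 1190.25) = √6411.2707 = 80.070411
L = 6 × 80.070411 = 480.422466
V = π·3² × L = 28.274334 × 480.422466 = 13583.625219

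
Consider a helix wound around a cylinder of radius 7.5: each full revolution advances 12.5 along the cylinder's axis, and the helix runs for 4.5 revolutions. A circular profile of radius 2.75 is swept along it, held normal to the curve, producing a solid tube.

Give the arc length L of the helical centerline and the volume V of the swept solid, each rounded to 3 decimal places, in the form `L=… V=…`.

L=219.391 V=5212.358

2πR = 2π·7.5 = 47.123890
per-turn = √(47.123890² + 12.5²) = √(2220.6610 + 156.25) = √2376.9110 = 48.753574
L = 4.5 × 48.753574 = 219.391084
V = π·2.75² × L = 23.758294 × 219.391084 = 5212.357962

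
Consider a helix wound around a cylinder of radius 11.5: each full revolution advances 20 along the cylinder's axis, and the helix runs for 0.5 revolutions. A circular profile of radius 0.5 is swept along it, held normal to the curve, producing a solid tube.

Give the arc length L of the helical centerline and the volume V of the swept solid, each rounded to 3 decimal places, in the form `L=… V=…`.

L=37.487 V=29.442

2πR = 2π·11.5 = 72.256631
per-turn = √(72.256631² + 20²) = √(5221.0207 + 400) = √5621.0207 = 74.973467
L = 0.5 × 74.973467 = 37.486733
V = π·0.5² × L = 0.785398 × 37.486733 = 29.442012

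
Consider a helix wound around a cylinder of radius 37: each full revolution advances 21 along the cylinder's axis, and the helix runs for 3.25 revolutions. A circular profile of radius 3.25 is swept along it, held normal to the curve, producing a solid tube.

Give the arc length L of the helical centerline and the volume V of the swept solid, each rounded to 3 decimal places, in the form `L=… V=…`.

2πR = 2π·37 = 232.477856
per-turn = √(232.477856² + 21²) = √(54045.9537 + 441) = √54486.9537 = 233.424407
L = 3.25 × 233.424407 = 758.629322
V = π·3.25² × L = 33.183072 × 758.629322 = 25173.651725

L=758.629 V=25173.652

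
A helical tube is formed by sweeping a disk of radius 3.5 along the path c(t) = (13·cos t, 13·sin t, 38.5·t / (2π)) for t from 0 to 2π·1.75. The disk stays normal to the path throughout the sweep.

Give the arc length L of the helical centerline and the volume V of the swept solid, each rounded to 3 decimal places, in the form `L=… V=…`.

2πR = 2π·13 = 81.681409
per-turn = √(81.681409² + 38.5²) = √(6671.8526 + 1482.25) = √8154.1026 = 90.300070
L = 1.75 × 90.300070 = 158.025122
V = π·3.5² × L = 38.484510 × 158.025122 = 6081.519383

L=158.025 V=6081.519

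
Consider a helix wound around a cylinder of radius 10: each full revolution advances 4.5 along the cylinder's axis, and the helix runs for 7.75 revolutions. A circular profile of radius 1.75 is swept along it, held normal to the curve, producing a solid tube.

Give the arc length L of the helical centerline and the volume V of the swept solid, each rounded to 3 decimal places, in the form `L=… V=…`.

2πR = 2π·10 = 62.831853
per-turn = √(62.831853² + 4.5²) = √(3947.8418 + 20.25) = √3968.0918 = 62.992791
L = 7.75 × 62.992791 = 488.194133
V = π·1.75² × L = 9.621128 × 488.194133 = 4696.977998

L=488.194 V=4696.978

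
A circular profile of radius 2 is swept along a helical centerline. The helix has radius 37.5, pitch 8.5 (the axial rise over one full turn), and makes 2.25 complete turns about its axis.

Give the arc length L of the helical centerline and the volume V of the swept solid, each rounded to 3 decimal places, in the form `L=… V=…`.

L=530.489 V=6666.317

2πR = 2π·37.5 = 235.619449
per-turn = √(235.619449² + 8.5²) = √(55516.5248 + 72.25) = √55588.7748 = 235.772718
L = 2.25 × 235.772718 = 530.488616
V = π·2² × L = 12.566371 × 530.488616 = 6666.316561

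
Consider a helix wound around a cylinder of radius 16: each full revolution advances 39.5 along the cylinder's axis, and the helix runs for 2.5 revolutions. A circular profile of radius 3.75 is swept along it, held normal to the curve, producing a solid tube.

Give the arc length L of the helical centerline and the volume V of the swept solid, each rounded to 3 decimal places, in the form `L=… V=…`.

2πR = 2π·16 = 100.530965
per-turn = √(100.530965² + 39.5²) = √(10106.4749 + 1560.25) = √11666.7249 = 108.012615
L = 2.5 × 108.012615 = 270.031536
V = π·3.75² × L = 44.178647 × 270.031536 = 11929.627843

L=270.032 V=11929.628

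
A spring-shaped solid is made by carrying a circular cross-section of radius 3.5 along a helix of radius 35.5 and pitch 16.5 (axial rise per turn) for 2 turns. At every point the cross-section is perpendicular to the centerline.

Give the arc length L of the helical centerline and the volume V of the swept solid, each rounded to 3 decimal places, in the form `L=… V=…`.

2πR = 2π·35.5 = 223.053078
per-turn = √(223.053078² + 16.5²) = √(49752.6758 + 272.25) = √50024.9258 = 223.662527
L = 2 × 223.662527 = 447.325053
V = π·3.5² × L = 38.484510 × 447.325053 = 17215.085483

L=447.325 V=17215.085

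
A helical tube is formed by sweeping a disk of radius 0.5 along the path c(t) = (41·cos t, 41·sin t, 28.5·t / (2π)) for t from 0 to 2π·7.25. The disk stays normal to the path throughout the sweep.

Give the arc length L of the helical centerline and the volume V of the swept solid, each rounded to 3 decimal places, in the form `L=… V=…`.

2πR = 2π·41 = 257.610598
per-turn = √(257.610598² + 28.5²) = √(66363.2200 + 812.25) = √67175.4700 = 259.182310
L = 7.25 × 259.182310 = 1879.071750
V = π·0.5² × L = 0.785398 × 1879.071750 = 1475.819501

L=1879.072 V=1475.820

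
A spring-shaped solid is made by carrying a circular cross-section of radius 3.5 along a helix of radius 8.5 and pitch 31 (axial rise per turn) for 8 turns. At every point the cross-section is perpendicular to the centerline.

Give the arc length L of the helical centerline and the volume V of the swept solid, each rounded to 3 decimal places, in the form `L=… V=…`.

L=494.016 V=19011.979

2πR = 2π·8.5 = 53.407075
per-turn = √(53.407075² + 31²) = √(2852.3157 + 961) = √3813.3157 = 61.752050
L = 8 × 61.752050 = 494.016400
V = π·3.5² × L = 38.484510 × 494.016400 = 19011.979071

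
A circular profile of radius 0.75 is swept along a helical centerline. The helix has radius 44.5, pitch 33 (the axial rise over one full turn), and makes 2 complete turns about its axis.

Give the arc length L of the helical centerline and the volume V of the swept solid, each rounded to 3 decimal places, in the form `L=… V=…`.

L=563.085 V=995.053

2πR = 2π·44.5 = 279.601746
per-turn = √(279.601746² + 33²) = √(78177.1365 + 1089) = √79266.1365 = 281.542424
L = 2 × 281.542424 = 563.084848
V = π·0.75² × L = 1.767146 × 563.084848 = 995.053062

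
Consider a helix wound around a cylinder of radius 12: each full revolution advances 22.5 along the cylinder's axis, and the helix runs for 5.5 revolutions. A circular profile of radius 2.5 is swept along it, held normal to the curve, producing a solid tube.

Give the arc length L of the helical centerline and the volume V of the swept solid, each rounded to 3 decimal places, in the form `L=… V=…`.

2πR = 2π·12 = 75.398224
per-turn = √(75.398224² + 22.5²) = √(5684.8921 + 506.25) = √6191.1421 = 78.683811
L = 5.5 × 78.683811 = 432.760961
V = π·2.5² × L = 19.634954 × 432.760961 = 8497.241604

L=432.761 V=8497.242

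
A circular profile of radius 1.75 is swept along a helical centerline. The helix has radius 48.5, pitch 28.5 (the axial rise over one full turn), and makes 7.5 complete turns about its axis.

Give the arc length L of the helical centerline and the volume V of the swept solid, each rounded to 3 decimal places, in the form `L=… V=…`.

L=2295.482 V=22085.128

2πR = 2π·48.5 = 304.734487
per-turn = √(304.734487² + 28.5²) = √(92863.1078 + 812.25) = √93675.3578 = 306.064303
L = 7.5 × 306.064303 = 2295.482275
V = π·1.75² × L = 9.621128 × 2295.482275 = 22085.127650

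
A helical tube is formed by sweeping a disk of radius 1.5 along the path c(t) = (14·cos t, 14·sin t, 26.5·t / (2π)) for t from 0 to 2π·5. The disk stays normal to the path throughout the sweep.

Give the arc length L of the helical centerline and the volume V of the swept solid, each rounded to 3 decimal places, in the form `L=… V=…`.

2πR = 2π·14 = 87.964594
per-turn = √(87.964594² + 26.5²) = √(7737.7699 + 702.25) = √8440.0199 = 91.869581
L = 5 × 91.869581 = 459.347903
V = π·1.5² × L = 7.068583 × 459.347903 = 3246.938996

L=459.348 V=3246.939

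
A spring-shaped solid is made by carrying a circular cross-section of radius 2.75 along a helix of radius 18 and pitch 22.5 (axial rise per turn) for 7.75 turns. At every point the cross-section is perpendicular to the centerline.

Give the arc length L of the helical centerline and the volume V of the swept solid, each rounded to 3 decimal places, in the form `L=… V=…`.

L=893.681 V=21232.347

2πR = 2π·18 = 113.097336
per-turn = √(113.097336² + 22.5²) = √(12791.0073 + 506.25) = √13297.2573 = 115.313734
L = 7.75 × 115.313734 = 893.681440
V = π·2.75² × L = 23.758294 × 893.681440 = 21232.346798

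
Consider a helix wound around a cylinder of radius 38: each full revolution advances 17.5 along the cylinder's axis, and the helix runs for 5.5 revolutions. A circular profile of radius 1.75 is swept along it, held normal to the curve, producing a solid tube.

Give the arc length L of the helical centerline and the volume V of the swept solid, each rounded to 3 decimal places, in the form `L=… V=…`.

2πR = 2π·38 = 238.761042
per-turn = √(238.761042² + 17.5²) = √(57006.8350 + 306.25) = √57313.0850 = 239.401514
L = 5.5 × 239.401514 = 1316.708328
V = π·1.75² × L = 9.621128 × 1316.708328 = 12668.218709

L=1316.708 V=12668.219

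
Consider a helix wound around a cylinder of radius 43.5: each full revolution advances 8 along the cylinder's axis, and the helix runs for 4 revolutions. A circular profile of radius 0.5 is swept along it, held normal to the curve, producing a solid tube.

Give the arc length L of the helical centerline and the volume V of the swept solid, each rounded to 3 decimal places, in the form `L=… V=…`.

L=1093.742 V=859.023

2πR = 2π·43.5 = 273.318561
per-turn = √(273.318561² + 8²) = √(74703.0357 + 64) = √74767.0357 = 273.435615
L = 4 × 273.435615 = 1093.742461
V = π·0.5² × L = 0.785398 × 1093.742461 = 859.023320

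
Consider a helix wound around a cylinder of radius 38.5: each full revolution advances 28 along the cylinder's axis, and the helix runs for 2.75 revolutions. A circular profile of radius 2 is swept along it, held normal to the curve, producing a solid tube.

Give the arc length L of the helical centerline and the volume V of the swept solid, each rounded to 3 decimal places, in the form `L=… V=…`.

L=669.674 V=8415.369

2πR = 2π·38.5 = 241.902634
per-turn = √(241.902634² + 28²) = √(58516.8845 + 784) = √59300.8845 = 243.517729
L = 2.75 × 243.517729 = 669.673756
V = π·2² × L = 12.566371 × 669.673756 = 8415.368604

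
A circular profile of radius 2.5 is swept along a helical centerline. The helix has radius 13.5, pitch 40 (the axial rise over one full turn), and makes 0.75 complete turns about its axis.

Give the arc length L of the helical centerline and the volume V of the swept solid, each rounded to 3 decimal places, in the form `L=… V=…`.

2πR = 2π·13.5 = 84.823002
per-turn = √(84.823002² + 40²) = √(7194.9416 + 1600) = √8794.9416 = 93.781350
L = 0.75 × 93.781350 = 70.336013
V = π·2.5² × L = 19.634954 × 70.336013 = 1381.044376

L=70.336 V=1381.044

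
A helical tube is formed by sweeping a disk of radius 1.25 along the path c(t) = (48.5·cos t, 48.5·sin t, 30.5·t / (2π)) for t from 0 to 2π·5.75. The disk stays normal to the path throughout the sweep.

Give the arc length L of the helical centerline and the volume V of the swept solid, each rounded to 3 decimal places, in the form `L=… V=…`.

L=1760.978 V=8644.180

2πR = 2π·48.5 = 304.734487
per-turn = √(304.734487² + 30.5²) = √(92863.1078 + 930.25) = √93793.3578 = 306.257013
L = 5.75 × 306.257013 = 1760.977823
V = π·1.25² × L = 4.908739 × 1760.977823 = 8644.179674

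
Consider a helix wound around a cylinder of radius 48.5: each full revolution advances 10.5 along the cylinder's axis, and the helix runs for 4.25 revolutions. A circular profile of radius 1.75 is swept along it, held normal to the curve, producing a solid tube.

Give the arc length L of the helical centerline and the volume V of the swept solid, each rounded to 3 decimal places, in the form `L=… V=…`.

2πR = 2π·48.5 = 304.734487
per-turn = √(304.734487² + 10.5²) = √(92863.1078 + 110.25) = √92973.3578 = 304.915329
L = 4.25 × 304.915329 = 1295.890148
V = π·1.75² × L = 9.621128 × 1295.890148 = 12467.924341

L=1295.890 V=12467.924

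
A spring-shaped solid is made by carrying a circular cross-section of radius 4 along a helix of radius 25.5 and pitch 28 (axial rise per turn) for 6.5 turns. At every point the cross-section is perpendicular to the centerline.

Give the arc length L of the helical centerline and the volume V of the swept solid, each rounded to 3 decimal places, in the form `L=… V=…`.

L=1057.221 V=53141.742

2πR = 2π·25.5 = 160.221225
per-turn = √(160.221225² + 28²) = √(25670.8410 + 784) = √26454.8410 = 162.649442
L = 6.5 × 162.649442 = 1057.221374
V = π·4² × L = 50.265482 × 1057.221374 = 53141.742443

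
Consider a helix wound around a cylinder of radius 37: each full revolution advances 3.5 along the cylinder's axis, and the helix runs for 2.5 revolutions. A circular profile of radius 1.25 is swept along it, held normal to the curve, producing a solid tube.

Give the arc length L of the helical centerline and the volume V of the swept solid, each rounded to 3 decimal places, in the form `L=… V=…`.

2πR = 2π·37 = 232.477856
per-turn = √(232.477856² + 3.5²) = √(54045.9537 + 12.25) = √54058.2037 = 232.504201
L = 2.5 × 232.504201 = 581.260504
V = π·1.25² × L = 4.908739 × 581.260504 = 2853.255825

L=581.261 V=2853.256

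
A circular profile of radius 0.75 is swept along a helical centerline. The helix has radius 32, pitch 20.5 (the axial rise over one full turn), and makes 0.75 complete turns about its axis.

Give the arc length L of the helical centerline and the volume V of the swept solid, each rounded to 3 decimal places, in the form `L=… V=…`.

L=151.578 V=267.861

2πR = 2π·32 = 201.061930
per-turn = √(201.061930² + 20.5²) = √(40425.8996 + 420.25) = √40846.1496 = 202.104304
L = 0.75 × 202.104304 = 151.578228
V = π·0.75² × L = 1.767146 × 151.578228 = 267.860839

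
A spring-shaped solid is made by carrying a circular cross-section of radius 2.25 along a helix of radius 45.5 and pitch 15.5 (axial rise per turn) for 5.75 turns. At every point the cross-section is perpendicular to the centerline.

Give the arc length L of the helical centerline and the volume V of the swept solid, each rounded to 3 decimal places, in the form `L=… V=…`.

2πR = 2π·45.5 = 285.884931
per-turn = √(285.884931² + 15.5²) = √(81730.1940 + 240.25) = √81970.4440 = 286.304810
L = 5.75 × 286.304810 = 1646.252656
V = π·2.25² × L = 15.904313 × 1646.252656 = 26182.517198

L=1646.253 V=26182.517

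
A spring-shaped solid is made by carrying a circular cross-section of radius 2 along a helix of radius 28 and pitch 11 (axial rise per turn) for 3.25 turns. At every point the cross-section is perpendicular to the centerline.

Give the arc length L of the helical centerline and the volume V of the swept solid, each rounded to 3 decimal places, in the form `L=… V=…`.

2πR = 2π·28 = 175.929189
per-turn = √(175.929189² + 11²) = √(30951.0794 + 121) = √31072.0794 = 176.272742
L = 3.25 × 176.272742 = 572.886410
V = π·2² × L = 12.566371 × 572.886410 = 7199.102947

L=572.886 V=7199.103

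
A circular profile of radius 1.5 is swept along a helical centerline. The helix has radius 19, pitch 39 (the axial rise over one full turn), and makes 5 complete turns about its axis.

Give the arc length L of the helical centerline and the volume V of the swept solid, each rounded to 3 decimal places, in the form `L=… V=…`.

L=627.947 V=4438.697

2πR = 2π·19 = 119.380521
per-turn = √(119.380521² + 39²) = √(14251.7088 + 1521) = √15772.7088 = 125.589445
L = 5 × 125.589445 = 627.947226
V = π·1.5² × L = 7.068583 × 627.947226 = 4438.697383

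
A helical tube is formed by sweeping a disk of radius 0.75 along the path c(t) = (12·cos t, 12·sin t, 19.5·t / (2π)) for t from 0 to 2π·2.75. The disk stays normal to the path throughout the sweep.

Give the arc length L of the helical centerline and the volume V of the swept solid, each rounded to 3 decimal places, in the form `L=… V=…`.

L=214.167 V=378.465

2πR = 2π·12 = 75.398224
per-turn = √(75.398224² + 19.5²) = √(5684.8921 + 380.25) = √6065.1421 = 77.879022
L = 2.75 × 77.879022 = 214.167312
V = π·0.75² × L = 1.767146 × 214.167312 = 378.464880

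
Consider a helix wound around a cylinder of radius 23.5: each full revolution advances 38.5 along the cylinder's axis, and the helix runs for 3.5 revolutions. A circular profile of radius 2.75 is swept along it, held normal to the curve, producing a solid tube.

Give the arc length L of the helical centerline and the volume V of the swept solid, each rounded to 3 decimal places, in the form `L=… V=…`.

L=534.071 V=12688.609

2πR = 2π·23.5 = 147.654855
per-turn = √(147.654855² + 38.5²) = √(21801.9561 + 1482.25) = √23284.2061 = 152.591632
L = 3.5 × 152.591632 = 534.070712
V = π·2.75² × L = 23.758294 × 534.070712 = 12688.609220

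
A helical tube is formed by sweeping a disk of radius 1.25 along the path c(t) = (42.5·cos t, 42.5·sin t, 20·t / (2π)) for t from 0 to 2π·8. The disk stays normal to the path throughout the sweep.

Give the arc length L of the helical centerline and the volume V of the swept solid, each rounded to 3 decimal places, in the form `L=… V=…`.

2πR = 2π·42.5 = 267.035376
per-turn = √(267.035376² + 20²) = √(71307.8918 + 400) = √71707.8918 = 267.783293
L = 8 × 267.783293 = 2142.266341
V = π·1.25² × L = 4.908739 × 2142.266341 = 10515.825310

L=2142.266 V=10515.825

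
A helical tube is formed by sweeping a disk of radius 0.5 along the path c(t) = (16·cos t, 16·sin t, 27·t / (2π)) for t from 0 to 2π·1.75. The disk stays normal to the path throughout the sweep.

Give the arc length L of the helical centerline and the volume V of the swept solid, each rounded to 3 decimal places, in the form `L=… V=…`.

2πR = 2π·16 = 100.530965
per-turn = √(100.530965² + 27²) = √(10106.4749 + 729) = √10835.4749 = 104.093587
L = 1.75 × 104.093587 = 182.163778
V = π·0.5² × L = 0.785398 × 182.163778 = 143.071096

L=182.164 V=143.071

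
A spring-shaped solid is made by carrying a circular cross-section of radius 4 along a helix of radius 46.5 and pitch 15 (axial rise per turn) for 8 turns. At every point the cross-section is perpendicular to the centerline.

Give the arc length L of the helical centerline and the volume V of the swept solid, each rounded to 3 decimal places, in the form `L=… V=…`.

L=2340.423 V=117642.508

2πR = 2π·46.5 = 292.168117
per-turn = √(292.168117² + 15²) = √(85362.2085 + 225) = √85587.2085 = 292.552916
L = 8 × 292.552916 = 2340.423325
V = π·4² × L = 50.265482 × 2340.423325 = 117642.507602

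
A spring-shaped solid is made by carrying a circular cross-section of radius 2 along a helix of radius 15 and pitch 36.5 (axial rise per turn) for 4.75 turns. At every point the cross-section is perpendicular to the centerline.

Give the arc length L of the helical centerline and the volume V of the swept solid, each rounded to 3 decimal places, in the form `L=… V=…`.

L=480.077 V=6032.821

2πR = 2π·15 = 94.247780
per-turn = √(94.247780² + 36.5²) = √(8882.6440 + 1332.25) = √10214.8940 = 101.068759
L = 4.75 × 101.068759 = 480.076603
V = π·2² × L = 12.566371 × 480.076603 = 6032.820520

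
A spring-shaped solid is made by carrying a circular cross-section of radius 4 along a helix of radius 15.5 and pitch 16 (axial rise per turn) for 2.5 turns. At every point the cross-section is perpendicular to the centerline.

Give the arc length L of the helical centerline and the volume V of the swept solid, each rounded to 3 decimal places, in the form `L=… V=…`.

L=246.737 V=12402.371

2πR = 2π·15.5 = 97.389372
per-turn = √(97.389372² + 16²) = √(9484.6898 + 256) = √9740.6898 = 98.694933
L = 2.5 × 98.694933 = 246.737333
V = π·4² × L = 50.265482 × 246.737333 = 12402.371077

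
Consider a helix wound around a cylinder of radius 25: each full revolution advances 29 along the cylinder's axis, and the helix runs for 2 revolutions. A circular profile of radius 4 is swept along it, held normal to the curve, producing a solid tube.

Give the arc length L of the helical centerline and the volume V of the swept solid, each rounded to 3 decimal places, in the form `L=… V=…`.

2πR = 2π·25 = 157.079633
per-turn = √(157.079633² + 29²) = √(24674.0110 + 841) = √25515.0110 = 159.734189
L = 2 × 159.734189 = 319.468377
V = π·4² × L = 50.265482 × 319.468377 = 16058.232108

L=319.468 V=16058.232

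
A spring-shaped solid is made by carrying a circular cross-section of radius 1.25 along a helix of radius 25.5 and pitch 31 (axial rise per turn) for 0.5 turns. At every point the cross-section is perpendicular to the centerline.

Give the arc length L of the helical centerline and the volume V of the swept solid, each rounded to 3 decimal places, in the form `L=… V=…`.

2πR = 2π·25.5 = 160.221225
per-turn = √(160.221225² + 31²) = √(25670.8410 + 961) = √26631.8410 = 163.192650
L = 0.5 × 163.192650 = 81.596325
V = π·1.25² × L = 4.908739 × 81.596325 = 400.535024

L=81.596 V=400.535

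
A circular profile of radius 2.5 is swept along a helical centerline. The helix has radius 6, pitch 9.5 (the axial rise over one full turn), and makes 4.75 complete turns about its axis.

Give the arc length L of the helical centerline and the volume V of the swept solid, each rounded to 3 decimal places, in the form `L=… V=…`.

2πR = 2π·6 = 37.699112
per-turn = √(37.699112² + 9.5²) = √(1421.2230 + 90.25) = √1511.4730 = 38.877668
L = 4.75 × 38.877668 = 184.668921
V = π·2.5² × L = 19.634954 × 184.668921 = 3625.965782

L=184.669 V=3625.966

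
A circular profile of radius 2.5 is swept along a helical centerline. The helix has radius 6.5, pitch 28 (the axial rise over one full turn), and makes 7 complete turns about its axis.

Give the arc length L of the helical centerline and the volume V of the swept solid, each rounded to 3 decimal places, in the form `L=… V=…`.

L=346.621 V=6805.890

2πR = 2π·6.5 = 40.840704
per-turn = √(40.840704² + 28²) = √(1667.9631 + 784) = √2451.9631 = 49.517301
L = 7 × 49.517301 = 346.621110
V = π·2.5² × L = 19.634954 × 346.621110 = 6805.889584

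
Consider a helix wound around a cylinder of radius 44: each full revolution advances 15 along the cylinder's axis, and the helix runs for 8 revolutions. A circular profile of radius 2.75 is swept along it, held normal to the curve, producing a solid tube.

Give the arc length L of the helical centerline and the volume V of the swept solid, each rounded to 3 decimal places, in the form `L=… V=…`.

L=2214.934 V=52623.061

2πR = 2π·44 = 276.460154
per-turn = √(276.460154² + 15²) = √(76430.2165 + 225) = √76655.2165 = 276.866785
L = 8 × 276.866785 = 2214.934278
V = π·2.75² × L = 23.758294 × 2214.934278 = 52623.060743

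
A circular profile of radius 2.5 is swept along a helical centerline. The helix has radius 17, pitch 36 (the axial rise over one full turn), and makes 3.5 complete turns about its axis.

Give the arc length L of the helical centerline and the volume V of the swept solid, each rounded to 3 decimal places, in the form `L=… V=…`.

2πR = 2π·17 = 106.814150
per-turn = √(106.814150² + 36²) = √(11409.2627 + 1296) = √12705.2627 = 112.717624
L = 3.5 × 112.717624 = 394.511683
V = π·2.5² × L = 19.634954 × 394.511683 = 7746.218779

L=394.512 V=7746.219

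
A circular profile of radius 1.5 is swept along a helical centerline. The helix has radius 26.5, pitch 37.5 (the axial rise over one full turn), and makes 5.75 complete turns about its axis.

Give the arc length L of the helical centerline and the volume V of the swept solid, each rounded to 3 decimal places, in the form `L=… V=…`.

L=981.381 V=6936.977

2πR = 2π·26.5 = 166.504411
per-turn = √(166.504411² + 37.5²) = √(27723.7188 + 1406.25) = √29129.9688 = 170.675038
L = 5.75 × 170.675038 = 981.381471
V = π·1.5² × L = 7.068583 × 981.381471 = 6936.976846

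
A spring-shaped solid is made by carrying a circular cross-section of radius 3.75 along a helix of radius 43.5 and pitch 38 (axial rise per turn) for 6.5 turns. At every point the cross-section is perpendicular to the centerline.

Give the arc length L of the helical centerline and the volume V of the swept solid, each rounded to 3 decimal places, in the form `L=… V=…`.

2πR = 2π·43.5 = 273.318561
per-turn = √(273.318561² + 38²) = √(74703.0357 + 1444) = √76147.0357 = 275.947523
L = 6.5 × 275.947523 = 1793.658903
V = π·3.75² × L = 44.178647 × 1793.658903 = 79241.422942

L=1793.659 V=79241.423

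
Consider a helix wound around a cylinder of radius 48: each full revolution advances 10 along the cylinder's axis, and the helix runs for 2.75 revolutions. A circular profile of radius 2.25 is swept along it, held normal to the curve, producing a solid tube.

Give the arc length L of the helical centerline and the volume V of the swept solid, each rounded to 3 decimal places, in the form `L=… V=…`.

L=829.836 V=13197.975

2πR = 2π·48 = 301.592895
per-turn = √(301.592895² + 10²) = √(90958.2742 + 100) = √91058.2742 = 301.758636
L = 2.75 × 301.758636 = 829.836248
V = π·2.25² × L = 15.904313 × 829.836248 = 13197.975267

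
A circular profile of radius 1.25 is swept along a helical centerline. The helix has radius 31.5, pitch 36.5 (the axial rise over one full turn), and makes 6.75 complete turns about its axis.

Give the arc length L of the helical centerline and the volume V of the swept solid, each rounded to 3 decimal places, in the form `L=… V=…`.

L=1358.490 V=6668.474

2πR = 2π·31.5 = 197.920337
per-turn = √(197.920337² + 36.5²) = √(39172.4599 + 1332.25) = √40504.7099 = 201.257819
L = 6.75 × 201.257819 = 1358.490281
V = π·1.25² × L = 4.908739 × 1358.490281 = 6668.473573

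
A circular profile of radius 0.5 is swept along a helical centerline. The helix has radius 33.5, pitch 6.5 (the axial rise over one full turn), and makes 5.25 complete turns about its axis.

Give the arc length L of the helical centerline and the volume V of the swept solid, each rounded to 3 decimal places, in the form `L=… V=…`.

L=1105.582 V=868.322

2πR = 2π·33.5 = 210.486708
per-turn = √(210.486708² + 6.5²) = √(44304.6542 + 42.25) = √44346.9042 = 210.587047
L = 5.25 × 210.587047 = 1105.581994
V = π·0.5² × L = 0.785398 × 1105.581994 = 868.322068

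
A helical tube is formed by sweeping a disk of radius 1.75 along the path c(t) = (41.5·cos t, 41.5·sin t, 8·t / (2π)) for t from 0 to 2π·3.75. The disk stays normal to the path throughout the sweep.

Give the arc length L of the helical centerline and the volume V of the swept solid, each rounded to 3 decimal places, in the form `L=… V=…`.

L=978.281 V=9412.164

2πR = 2π·41.5 = 260.752190
per-turn = √(260.752190² + 8²) = √(67991.7047 + 64) = √68055.7047 = 260.874883
L = 3.75 × 260.874883 = 978.280812
V = π·1.75² × L = 9.621128 × 978.280812 = 9412.164427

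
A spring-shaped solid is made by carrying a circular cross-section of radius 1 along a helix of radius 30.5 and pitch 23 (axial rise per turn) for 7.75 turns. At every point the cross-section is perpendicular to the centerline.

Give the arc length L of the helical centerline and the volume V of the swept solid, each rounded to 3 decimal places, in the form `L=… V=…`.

2πR = 2π·30.5 = 191.637152
per-turn = √(191.637152² + 23²) = √(36724.7980 + 529) = √37253.7980 = 193.012430
L = 7.75 × 193.012430 = 1495.846329
V = π·1² × L = 3.141593 × 1495.846329 = 4699.339839

L=1495.846 V=4699.340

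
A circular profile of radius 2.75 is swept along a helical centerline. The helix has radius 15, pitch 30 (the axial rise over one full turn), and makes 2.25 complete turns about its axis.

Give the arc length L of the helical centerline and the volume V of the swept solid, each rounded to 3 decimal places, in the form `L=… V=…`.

L=222.541 V=5287.202

2πR = 2π·15 = 94.247780
per-turn = √(94.247780² + 30²) = √(8882.6440 + 900) = √9782.6440 = 98.907249
L = 2.25 × 98.907249 = 222.541311
V = π·2.75² × L = 23.758294 × 222.541311 = 5287.201990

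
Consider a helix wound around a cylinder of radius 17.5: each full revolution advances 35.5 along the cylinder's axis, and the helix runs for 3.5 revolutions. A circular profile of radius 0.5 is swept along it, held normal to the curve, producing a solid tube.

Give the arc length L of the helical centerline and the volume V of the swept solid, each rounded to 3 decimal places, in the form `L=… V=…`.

L=404.406 V=317.619

2πR = 2π·17.5 = 109.955743
per-turn = √(109.955743² + 35.5²) = √(12090.2654 + 1260.25) = √13350.5154 = 115.544430
L = 3.5 × 115.544430 = 404.405506
V = π·0.5² × L = 0.785398 × 404.405506 = 317.619342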